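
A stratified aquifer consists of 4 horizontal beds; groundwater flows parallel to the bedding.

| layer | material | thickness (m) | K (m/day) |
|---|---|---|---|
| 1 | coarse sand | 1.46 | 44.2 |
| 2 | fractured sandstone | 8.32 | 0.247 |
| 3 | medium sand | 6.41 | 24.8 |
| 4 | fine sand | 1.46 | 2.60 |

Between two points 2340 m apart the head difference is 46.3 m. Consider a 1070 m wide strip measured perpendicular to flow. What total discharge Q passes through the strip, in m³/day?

Flow is parallel to layering, so each bed carries its own Darcy discharge and the transmissivities add.
Σ(K_i·b_i) = 44.2×1.46 + 0.247×8.32 + 24.8×6.41 + 2.60×1.46 = 229.4 m²/day.
Hydraulic gradient i = Δh / L = 46.3 / 2340 = 0.01979.
Q = Σ(K_i·b_i) · W · i = 229.4 × 1070 × 0.01979 = 4856 m³/day.

4860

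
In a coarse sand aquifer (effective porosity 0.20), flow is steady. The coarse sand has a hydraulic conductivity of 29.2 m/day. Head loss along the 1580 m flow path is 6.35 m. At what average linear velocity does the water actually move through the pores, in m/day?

Hydraulic gradient i = Δh / L = 6.35 / 1580 = 0.004019.
Darcy flux q = K · i = 29.20 × 0.004019 = 0.1174 m/day.
Seepage velocity v = q / n_e = 0.1174 / 0.20 = 0.5868 m/day.

0.587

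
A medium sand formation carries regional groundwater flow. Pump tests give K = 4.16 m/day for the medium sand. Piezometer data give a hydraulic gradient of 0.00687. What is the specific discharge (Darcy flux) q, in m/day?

0.0286

Hydraulic gradient i = 0.00687.
Specific discharge q = K · i = 4.160 × 0.006870 = 0.02858 m/day.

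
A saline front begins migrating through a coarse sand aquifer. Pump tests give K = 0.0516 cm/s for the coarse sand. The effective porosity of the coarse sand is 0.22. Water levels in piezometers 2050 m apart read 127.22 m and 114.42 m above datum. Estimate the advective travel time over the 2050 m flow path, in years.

4.44

Convert K: 0.0516 cm/s × 864 = 44.58 m/day.
Hydraulic gradient i = (127.22 − 114.42) / 2050 = 12.8 / 2050 = 0.006244.
Darcy flux q = K · i = 44.58 × 0.006244 = 0.2784 m/day.
Seepage velocity v = q / n_e = 0.2784 / 0.22 = 1.265 m/day.
Travel time t = L / v = 2050 / 1.265 = 1620 days = 4.436 years.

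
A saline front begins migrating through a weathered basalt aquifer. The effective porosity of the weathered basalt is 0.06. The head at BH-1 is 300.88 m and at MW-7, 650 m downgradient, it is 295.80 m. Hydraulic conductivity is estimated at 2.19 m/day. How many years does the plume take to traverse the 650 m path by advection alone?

Hydraulic gradient i = (300.88 − 295.80) / 650 = 5.08 / 650 = 0.007815.
Darcy flux q = K · i = 2.190 × 0.007815 = 0.01712 m/day.
Seepage velocity v = q / n_e = 0.01712 / 0.06 = 0.2853 m/day.
Travel time t = L / v = 650 / 0.2853 = 2279 days = 6.238 years.

6.24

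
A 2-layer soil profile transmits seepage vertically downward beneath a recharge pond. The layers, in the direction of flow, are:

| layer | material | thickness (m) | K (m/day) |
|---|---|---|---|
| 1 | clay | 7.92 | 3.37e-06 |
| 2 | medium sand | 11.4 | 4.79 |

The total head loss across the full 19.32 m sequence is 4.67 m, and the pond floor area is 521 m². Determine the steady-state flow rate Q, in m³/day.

0.00104

Flow is perpendicular to layering, so the layers act in series and the equivalent K is the thickness-weighted harmonic mean.
Total thickness L = 7.92 + 11.4 = 19.32 m.
Σ(b_i/K_i) = 7.92/3.37e-06 + 11.4/4.79 = 2.350e+06 d.
K_eq = L / Σ(b_i/K_i) = 19.32 / 2.350e+06 = 8.221e-06 m/day.
Q = K_eq · A · (Δh/L) = 8.221e-06 × 521 × (4.67/19.32) = 0.001035 m³/day.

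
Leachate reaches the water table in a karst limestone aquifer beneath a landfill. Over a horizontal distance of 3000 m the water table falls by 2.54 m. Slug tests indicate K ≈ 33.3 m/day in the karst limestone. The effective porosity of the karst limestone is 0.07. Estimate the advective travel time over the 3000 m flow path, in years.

20.4

Hydraulic gradient i = Δh / L = 2.54 / 3000 = 0.0008467.
Darcy flux q = K · i = 33.30 × 0.0008467 = 0.02819 m/day.
Seepage velocity v = q / n_e = 0.02819 / 0.07 = 0.4028 m/day.
Travel time t = L / v = 3000 / 0.4028 = 7448 days = 20.39 years.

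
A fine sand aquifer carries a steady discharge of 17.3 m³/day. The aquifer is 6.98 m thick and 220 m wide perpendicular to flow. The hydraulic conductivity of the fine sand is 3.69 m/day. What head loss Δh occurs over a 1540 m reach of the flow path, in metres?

4.70

Cross-sectional area A = 220 × 6.98 = 1536 m².
From Q = K·A·i, i = Q / (K·A) = 17.3 / (3.690 × 1536) = 0.003053.
Head loss Δh = i · L = 0.003053 × 1540 = 4.702 m.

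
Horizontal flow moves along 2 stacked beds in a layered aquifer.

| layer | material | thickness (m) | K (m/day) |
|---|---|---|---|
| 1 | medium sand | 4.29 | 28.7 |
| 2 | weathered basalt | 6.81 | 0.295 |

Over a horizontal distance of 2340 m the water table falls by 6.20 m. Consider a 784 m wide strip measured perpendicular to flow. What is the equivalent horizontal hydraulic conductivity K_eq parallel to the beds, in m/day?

11.3

Flow is parallel to layering, so each bed carries its own Darcy discharge and the transmissivities add.
Σ(K_i·b_i) = 28.7×4.29 + 0.295×6.81 = 125.1 m²/day.
Total thickness b = 11.10 m, so K_eq = Σ(K_i·b_i)/b = 11.27 m/day.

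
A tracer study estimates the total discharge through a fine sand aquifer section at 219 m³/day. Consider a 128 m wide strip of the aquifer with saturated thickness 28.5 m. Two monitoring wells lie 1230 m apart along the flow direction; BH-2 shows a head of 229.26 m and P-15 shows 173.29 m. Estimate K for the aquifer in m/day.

Cross-sectional area A = 128 × 28.5 = 3648 m².
Hydraulic gradient i = (229.26 − 173.29) / 1230 = 55.97 / 1230 = 0.04550.
From Q = K·A·i, K = Q / (A·i) = 219 / (3648 × 0.04550) = 1.319 m/day.

1.32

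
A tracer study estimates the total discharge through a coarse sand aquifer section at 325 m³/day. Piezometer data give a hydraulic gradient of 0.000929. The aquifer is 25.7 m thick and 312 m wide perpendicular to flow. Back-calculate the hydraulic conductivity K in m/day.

43.6

Cross-sectional area A = 312 × 25.7 = 8018 m².
Hydraulic gradient i = 0.000929.
From Q = K·A·i, K = Q / (A·i) = 325 / (8018 × 0.0009290) = 43.63 m/day.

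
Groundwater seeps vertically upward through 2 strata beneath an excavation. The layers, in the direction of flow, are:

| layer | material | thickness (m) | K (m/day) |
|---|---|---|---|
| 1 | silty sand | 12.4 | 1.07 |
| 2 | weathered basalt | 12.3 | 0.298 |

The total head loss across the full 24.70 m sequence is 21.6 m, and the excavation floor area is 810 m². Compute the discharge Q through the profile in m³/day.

331

Flow is perpendicular to layering, so the layers act in series and the equivalent K is the thickness-weighted harmonic mean.
Total thickness L = 12.4 + 12.3 = 24.70 m.
Σ(b_i/K_i) = 12.4/1.07 + 12.3/0.298 = 52.86 d.
K_eq = L / Σ(b_i/K_i) = 24.70 / 52.86 = 0.4672 m/day.
Q = K_eq · A · (Δh/L) = 0.4672 × 810 × (21.6/24.70) = 331.0 m³/day.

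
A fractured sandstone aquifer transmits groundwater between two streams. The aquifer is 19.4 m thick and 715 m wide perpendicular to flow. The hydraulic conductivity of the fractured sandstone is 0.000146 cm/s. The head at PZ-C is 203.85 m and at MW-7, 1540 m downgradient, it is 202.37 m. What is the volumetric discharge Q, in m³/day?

1.68

Convert K: 0.000146 cm/s × 864 = 0.1261 m/day.
Cross-sectional area A = 715 × 19.4 = 13871 m².
Hydraulic gradient i = (203.85 − 202.37) / 1540 = 1.48 / 1540 = 0.0009610.
Darcy's law: Q = K · A · i = 0.1261 × 13871 × 0.0009610 = 1.682 m³/day.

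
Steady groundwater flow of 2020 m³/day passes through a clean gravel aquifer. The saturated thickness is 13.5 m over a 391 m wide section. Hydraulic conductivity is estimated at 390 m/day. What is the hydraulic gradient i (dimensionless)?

Cross-sectional area A = 391 × 13.5 = 5278 m².
From Q = K·A·i, i = Q / (K·A) = 2020 / (390.0 × 5278) = 0.0009812.

0.000981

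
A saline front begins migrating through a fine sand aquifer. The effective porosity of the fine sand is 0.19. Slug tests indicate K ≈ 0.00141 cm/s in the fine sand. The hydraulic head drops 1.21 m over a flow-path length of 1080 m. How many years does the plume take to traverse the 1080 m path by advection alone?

Convert K: 0.00141 cm/s × 864 = 1.218 m/day.
Hydraulic gradient i = Δh / L = 1.21 / 1080 = 0.001120.
Darcy flux q = K · i = 1.218 × 0.001120 = 0.001365 m/day.
Seepage velocity v = q / n_e = 0.001365 / 0.19 = 0.007184 m/day.
Travel time t = L / v = 1080 / 0.007184 = 1.503e+05 days = 411.6 years.

412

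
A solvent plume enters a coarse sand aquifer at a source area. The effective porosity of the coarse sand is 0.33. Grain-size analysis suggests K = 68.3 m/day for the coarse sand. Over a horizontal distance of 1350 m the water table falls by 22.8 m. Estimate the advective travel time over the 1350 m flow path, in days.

386

Hydraulic gradient i = Δh / L = 22.8 / 1350 = 0.01689.
Darcy flux q = K · i = 68.30 × 0.01689 = 1.154 m/day.
Seepage velocity v = q / n_e = 1.154 / 0.33 = 3.495 m/day.
Travel time t = L / v = 1350 / 3.495 = 386.2 days.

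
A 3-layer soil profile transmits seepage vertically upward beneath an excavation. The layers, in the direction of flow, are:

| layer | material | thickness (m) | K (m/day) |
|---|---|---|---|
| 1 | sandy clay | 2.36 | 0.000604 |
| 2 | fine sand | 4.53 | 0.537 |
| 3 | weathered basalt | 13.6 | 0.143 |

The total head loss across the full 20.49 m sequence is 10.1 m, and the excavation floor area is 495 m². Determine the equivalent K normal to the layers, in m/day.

Flow is perpendicular to layering, so the layers act in series and the equivalent K is the thickness-weighted harmonic mean.
Total thickness L = 2.36 + 4.53 + 13.6 = 20.49 m.
Σ(b_i/K_i) = 2.36/0.000604 + 4.53/0.537 + 13.6/0.143 = 4011 d.
K_eq = L / Σ(b_i/K_i) = 20.49 / 4011 = 0.005109 m/day.

0.00511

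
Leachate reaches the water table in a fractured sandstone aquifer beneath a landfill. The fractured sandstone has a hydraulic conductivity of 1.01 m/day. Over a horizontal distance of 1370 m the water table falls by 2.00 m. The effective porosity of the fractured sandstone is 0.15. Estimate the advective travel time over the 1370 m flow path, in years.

Hydraulic gradient i = Δh / L = 2.00 / 1370 = 0.001460.
Darcy flux q = K · i = 1.010 × 0.001460 = 0.001474 m/day.
Seepage velocity v = q / n_e = 0.001474 / 0.15 = 0.009830 m/day.
Travel time t = L / v = 1370 / 0.009830 = 1.394e+05 days = 381.6 years.

382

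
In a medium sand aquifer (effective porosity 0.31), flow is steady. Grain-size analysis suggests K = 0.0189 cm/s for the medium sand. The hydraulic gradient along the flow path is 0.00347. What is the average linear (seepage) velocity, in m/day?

Convert K: 0.0189 cm/s × 864 = 16.33 m/day.
Hydraulic gradient i = 0.00347.
Darcy flux q = K · i = 16.33 × 0.003470 = 0.05666 m/day.
Seepage velocity v = q / n_e = 0.05666 / 0.31 = 0.1828 m/day.

0.183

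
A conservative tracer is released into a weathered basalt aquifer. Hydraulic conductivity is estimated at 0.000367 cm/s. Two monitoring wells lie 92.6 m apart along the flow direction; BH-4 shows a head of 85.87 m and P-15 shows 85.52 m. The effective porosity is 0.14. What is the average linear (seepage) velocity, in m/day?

0.00856

Convert K: 0.000367 cm/s × 864 = 0.3171 m/day.
Hydraulic gradient i = (85.87 − 85.52) / 92.6 = 0.35 / 92.6 = 0.003780.
Darcy flux q = K · i = 0.3171 × 0.003780 = 0.001198 m/day.
Seepage velocity v = q / n_e = 0.001198 / 0.14 = 0.008561 m/day.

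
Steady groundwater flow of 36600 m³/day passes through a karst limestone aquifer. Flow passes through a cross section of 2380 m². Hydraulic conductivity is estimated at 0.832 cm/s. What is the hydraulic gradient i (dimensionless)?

Convert K: 0.832 cm/s × 864 = 718.8 m/day.
From Q = K·A·i, i = Q / (K·A) = 36600 / (718.8 × 2380) = 0.02139.

0.0214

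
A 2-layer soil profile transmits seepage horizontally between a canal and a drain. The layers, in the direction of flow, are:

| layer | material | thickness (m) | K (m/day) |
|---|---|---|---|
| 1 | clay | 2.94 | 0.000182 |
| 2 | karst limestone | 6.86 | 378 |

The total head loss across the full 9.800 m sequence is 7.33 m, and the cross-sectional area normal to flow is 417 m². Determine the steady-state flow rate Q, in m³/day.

0.189

Flow is perpendicular to layering, so the layers act in series and the equivalent K is the thickness-weighted harmonic mean.
Total thickness L = 2.94 + 6.86 = 9.800 m.
Σ(b_i/K_i) = 2.94/0.000182 + 6.86/378 = 16154 d.
K_eq = L / Σ(b_i/K_i) = 9.800 / 16154 = 0.0006067 m/day.
Q = K_eq · A · (Δh/L) = 0.0006067 × 417 × (7.33/9.800) = 0.1892 m³/day.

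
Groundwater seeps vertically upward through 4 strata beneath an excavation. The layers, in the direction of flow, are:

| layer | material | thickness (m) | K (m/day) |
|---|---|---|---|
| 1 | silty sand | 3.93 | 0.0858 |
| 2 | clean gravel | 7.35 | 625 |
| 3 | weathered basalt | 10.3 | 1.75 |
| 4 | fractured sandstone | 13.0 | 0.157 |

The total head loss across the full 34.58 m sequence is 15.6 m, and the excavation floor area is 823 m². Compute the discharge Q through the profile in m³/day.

95.5

Flow is perpendicular to layering, so the layers act in series and the equivalent K is the thickness-weighted harmonic mean.
Total thickness L = 3.93 + 7.35 + 10.3 + 13.0 = 34.58 m.
Σ(b_i/K_i) = 3.93/0.0858 + 7.35/625 + 10.3/1.75 + 13.0/0.157 = 134.5 d.
K_eq = L / Σ(b_i/K_i) = 34.58 / 134.5 = 0.2571 m/day.
Q = K_eq · A · (Δh/L) = 0.2571 × 823 × (15.6/34.58) = 95.45 m³/day.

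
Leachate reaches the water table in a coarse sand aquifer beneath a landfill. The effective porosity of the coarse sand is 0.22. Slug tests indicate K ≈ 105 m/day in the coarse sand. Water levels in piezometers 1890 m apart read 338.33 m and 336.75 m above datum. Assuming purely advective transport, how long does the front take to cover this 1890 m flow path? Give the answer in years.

13.0

Hydraulic gradient i = (338.33 − 336.75) / 1890 = 1.58 / 1890 = 0.0008360.
Darcy flux q = K · i = 105.0 × 0.0008360 = 0.08778 m/day.
Seepage velocity v = q / n_e = 0.08778 / 0.22 = 0.3990 m/day.
Travel time t = L / v = 1890 / 0.3990 = 4737 days = 12.97 years.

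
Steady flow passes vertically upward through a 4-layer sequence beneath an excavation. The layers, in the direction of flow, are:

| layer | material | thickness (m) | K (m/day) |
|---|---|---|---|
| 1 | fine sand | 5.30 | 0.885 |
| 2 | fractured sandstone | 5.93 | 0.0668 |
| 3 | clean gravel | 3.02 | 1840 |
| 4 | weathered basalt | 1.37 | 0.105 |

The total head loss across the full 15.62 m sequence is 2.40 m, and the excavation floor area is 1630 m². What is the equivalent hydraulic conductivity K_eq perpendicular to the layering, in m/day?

0.145

Flow is perpendicular to layering, so the layers act in series and the equivalent K is the thickness-weighted harmonic mean.
Total thickness L = 5.30 + 5.93 + 3.02 + 1.37 = 15.62 m.
Σ(b_i/K_i) = 5.30/0.885 + 5.93/0.0668 + 3.02/1840 + 1.37/0.105 = 107.8 d.
K_eq = L / Σ(b_i/K_i) = 15.62 / 107.8 = 0.1449 m/day.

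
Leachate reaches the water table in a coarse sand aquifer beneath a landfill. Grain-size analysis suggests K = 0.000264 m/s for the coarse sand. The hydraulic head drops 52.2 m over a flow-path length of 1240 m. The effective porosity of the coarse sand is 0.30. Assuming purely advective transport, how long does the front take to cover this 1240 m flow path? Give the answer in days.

Convert K: 0.000264 m/s × 86400 = 22.81 m/day.
Hydraulic gradient i = Δh / L = 52.2 / 1240 = 0.04210.
Darcy flux q = K · i = 22.81 × 0.04210 = 0.9602 m/day.
Seepage velocity v = q / n_e = 0.9602 / 0.30 = 3.201 m/day.
Travel time t = L / v = 1240 / 3.201 = 387.4 days.

387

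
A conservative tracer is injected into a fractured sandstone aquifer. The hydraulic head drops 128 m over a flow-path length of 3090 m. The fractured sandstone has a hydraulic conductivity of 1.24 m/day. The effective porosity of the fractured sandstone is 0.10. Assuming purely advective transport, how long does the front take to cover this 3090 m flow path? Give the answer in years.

16.5

Hydraulic gradient i = Δh / L = 128 / 3090 = 0.04142.
Darcy flux q = K · i = 1.240 × 0.04142 = 0.05137 m/day.
Seepage velocity v = q / n_e = 0.05137 / 0.10 = 0.5137 m/day.
Travel time t = L / v = 3090 / 0.5137 = 6016 days = 16.47 years.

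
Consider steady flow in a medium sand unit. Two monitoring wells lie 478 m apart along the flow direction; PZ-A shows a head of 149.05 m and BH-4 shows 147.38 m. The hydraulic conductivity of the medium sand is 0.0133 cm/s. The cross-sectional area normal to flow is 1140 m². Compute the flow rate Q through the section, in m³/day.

Convert K: 0.0133 cm/s × 864 = 11.49 m/day.
Hydraulic gradient i = (149.05 − 147.38) / 478 = 1.67 / 478 = 0.003494.
Darcy's law: Q = K · A · i = 11.49 × 1140 × 0.003494 = 45.77 m³/day.

45.8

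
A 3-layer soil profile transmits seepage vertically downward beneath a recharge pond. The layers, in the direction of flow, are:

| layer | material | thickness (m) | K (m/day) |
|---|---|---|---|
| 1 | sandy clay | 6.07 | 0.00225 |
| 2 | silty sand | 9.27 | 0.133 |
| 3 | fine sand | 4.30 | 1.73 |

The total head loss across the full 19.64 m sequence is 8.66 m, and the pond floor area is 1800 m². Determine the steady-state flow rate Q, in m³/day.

Flow is perpendicular to layering, so the layers act in series and the equivalent K is the thickness-weighted harmonic mean.
Total thickness L = 6.07 + 9.27 + 4.30 = 19.64 m.
Σ(b_i/K_i) = 6.07/0.00225 + 9.27/0.133 + 4.30/1.73 = 2770 d.
K_eq = L / Σ(b_i/K_i) = 19.64 / 2770 = 0.007090 m/day.
Q = K_eq · A · (Δh/L) = 0.007090 × 1800 × (8.66/19.64) = 5.628 m³/day.

5.63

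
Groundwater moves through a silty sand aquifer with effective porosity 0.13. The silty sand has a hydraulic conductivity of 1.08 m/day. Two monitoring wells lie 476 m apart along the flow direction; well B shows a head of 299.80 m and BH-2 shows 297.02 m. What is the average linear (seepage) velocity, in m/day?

0.0485

Hydraulic gradient i = (299.80 − 297.02) / 476 = 2.78 / 476 = 0.005840.
Darcy flux q = K · i = 1.080 × 0.005840 = 0.006308 m/day.
Seepage velocity v = q / n_e = 0.006308 / 0.13 = 0.04852 m/day.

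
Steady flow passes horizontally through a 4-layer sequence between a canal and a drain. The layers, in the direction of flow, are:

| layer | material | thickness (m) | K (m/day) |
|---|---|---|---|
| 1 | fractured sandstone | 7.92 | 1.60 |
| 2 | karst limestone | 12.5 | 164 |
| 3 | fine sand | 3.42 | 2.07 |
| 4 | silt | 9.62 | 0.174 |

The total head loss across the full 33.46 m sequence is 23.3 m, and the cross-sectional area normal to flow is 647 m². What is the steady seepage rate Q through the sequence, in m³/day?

Flow is perpendicular to layering, so the layers act in series and the equivalent K is the thickness-weighted harmonic mean.
Total thickness L = 7.92 + 12.5 + 3.42 + 9.62 = 33.46 m.
Σ(b_i/K_i) = 7.92/1.60 + 12.5/164 + 3.42/2.07 + 9.62/0.174 = 61.97 d.
K_eq = L / Σ(b_i/K_i) = 33.46 / 61.97 = 0.5400 m/day.
Q = K_eq · A · (Δh/L) = 0.5400 × 647 × (23.3/33.46) = 243.3 m³/day.

243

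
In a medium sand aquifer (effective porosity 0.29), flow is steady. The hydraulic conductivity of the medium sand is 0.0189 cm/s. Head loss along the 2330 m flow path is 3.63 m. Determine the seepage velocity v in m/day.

Convert K: 0.0189 cm/s × 864 = 16.33 m/day.
Hydraulic gradient i = Δh / L = 3.63 / 2330 = 0.001558.
Darcy flux q = K · i = 16.33 × 0.001558 = 0.02544 m/day.
Seepage velocity v = q / n_e = 0.02544 / 0.29 = 0.08773 m/day.

0.0877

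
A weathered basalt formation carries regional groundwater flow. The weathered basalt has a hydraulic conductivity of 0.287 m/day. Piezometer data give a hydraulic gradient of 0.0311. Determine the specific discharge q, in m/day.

0.00893

Hydraulic gradient i = 0.0311.
Specific discharge q = K · i = 0.2870 × 0.03110 = 0.008926 m/day.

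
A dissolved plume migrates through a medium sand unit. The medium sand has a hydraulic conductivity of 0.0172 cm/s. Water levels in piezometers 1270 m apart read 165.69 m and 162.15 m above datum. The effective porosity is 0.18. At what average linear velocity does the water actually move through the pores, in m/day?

Convert K: 0.0172 cm/s × 864 = 14.86 m/day.
Hydraulic gradient i = (165.69 − 162.15) / 1270 = 3.54 / 1270 = 0.002787.
Darcy flux q = K · i = 14.86 × 0.002787 = 0.04142 m/day.
Seepage velocity v = q / n_e = 0.04142 / 0.18 = 0.2301 m/day.

0.230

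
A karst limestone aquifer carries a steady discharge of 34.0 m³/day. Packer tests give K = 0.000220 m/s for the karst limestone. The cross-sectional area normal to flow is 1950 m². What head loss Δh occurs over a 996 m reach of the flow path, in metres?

Convert K: 0.000220 m/s × 86400 = 19.01 m/day.
From Q = K·A·i, i = Q / (K·A) = 34.0 / (19.01 × 1950) = 0.0009173.
Head loss Δh = i · L = 0.0009173 × 996 = 0.9136 m.

0.914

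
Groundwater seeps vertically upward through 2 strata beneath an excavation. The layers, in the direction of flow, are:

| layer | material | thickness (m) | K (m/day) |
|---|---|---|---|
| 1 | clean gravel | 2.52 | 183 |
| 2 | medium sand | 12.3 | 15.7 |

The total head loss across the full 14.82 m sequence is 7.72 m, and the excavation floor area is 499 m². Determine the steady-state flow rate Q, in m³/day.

Flow is perpendicular to layering, so the layers act in series and the equivalent K is the thickness-weighted harmonic mean.
Total thickness L = 2.52 + 12.3 = 14.82 m.
Σ(b_i/K_i) = 2.52/183 + 12.3/15.7 = 0.7972 d.
K_eq = L / Σ(b_i/K_i) = 14.82 / 0.7972 = 18.59 m/day.
Q = K_eq · A · (Δh/L) = 18.59 × 499 × (7.72/14.82) = 4832 m³/day.

4830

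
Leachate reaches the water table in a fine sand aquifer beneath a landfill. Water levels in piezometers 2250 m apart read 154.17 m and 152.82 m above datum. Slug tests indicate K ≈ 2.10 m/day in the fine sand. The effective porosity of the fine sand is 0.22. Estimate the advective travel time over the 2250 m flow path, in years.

Hydraulic gradient i = (154.17 − 152.82) / 2250 = 1.35 / 2250 = 0.0006000.
Darcy flux q = K · i = 2.100 × 0.0006000 = 0.001260 m/day.
Seepage velocity v = q / n_e = 0.001260 / 0.22 = 0.005727 m/day.
Travel time t = L / v = 2250 / 0.005727 = 3.929e+05 days = 1076 years.

1080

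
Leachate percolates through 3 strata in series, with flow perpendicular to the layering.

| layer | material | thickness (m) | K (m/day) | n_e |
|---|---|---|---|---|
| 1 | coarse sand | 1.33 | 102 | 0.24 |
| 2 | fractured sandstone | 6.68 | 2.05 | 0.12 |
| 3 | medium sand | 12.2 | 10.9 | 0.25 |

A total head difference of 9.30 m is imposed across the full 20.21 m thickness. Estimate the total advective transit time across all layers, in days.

With flow normal to the layers, continuity requires the same specific discharge q through every layer.
Σ(b_i/K_i) = 1.33/102 + 6.68/2.05 + 12.2/10.9 = 4.391 d.
q = Δh / Σ(b_i/K_i) = 9.30 / 4.391 = 2.118 m/day.
In each layer the seepage velocity is v_i = q/n_i, so the layer transit time is t_i = b_i·n_i / q:
  layer 1 (coarse sand): t_1 = 1.33 × 0.24 / 2.118 = 0.1507 d
  layer 2 (fractured sandstone): t_2 = 6.68 × 0.12 / 2.118 = 0.3785 d
  layer 3 (medium sand): t_3 = 12.2 × 0.25 / 2.118 = 1.440 d
Total t = Σ t_i = 1.969 days.

1.97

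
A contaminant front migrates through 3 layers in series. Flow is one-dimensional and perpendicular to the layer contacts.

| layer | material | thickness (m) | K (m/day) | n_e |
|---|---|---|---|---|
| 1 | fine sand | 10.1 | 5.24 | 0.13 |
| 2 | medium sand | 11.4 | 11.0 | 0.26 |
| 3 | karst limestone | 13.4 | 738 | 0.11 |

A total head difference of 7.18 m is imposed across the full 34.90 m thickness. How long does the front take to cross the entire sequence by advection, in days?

With flow normal to the layers, continuity requires the same specific discharge q through every layer.
Σ(b_i/K_i) = 10.1/5.24 + 11.4/11.0 + 13.4/738 = 2.982 d.
q = Δh / Σ(b_i/K_i) = 7.18 / 2.982 = 2.408 m/day.
In each layer the seepage velocity is v_i = q/n_i, so the layer transit time is t_i = b_i·n_i / q:
  layer 1 (fine sand): t_1 = 10.1 × 0.13 / 2.408 = 0.5453 d
  layer 2 (medium sand): t_2 = 11.4 × 0.26 / 2.408 = 1.231 d
  layer 3 (karst limestone): t_3 = 13.4 × 0.11 / 2.408 = 0.6122 d
Total t = Σ t_i = 2.389 days.

2.39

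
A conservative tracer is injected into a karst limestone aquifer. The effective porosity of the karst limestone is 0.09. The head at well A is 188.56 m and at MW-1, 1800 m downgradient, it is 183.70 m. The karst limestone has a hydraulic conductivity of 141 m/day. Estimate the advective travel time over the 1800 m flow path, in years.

1.17

Hydraulic gradient i = (188.56 − 183.70) / 1800 = 4.86 / 1800 = 0.002700.
Darcy flux q = K · i = 141.0 × 0.002700 = 0.3807 m/day.
Seepage velocity v = q / n_e = 0.3807 / 0.09 = 4.230 m/day.
Travel time t = L / v = 1800 / 4.230 = 425.5 days = 1.165 years.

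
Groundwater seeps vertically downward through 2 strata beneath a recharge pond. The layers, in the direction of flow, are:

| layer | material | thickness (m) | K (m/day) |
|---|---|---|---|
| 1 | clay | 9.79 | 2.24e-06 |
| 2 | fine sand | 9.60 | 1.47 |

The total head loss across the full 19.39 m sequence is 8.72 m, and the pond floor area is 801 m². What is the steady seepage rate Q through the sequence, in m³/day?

0.00160

Flow is perpendicular to layering, so the layers act in series and the equivalent K is the thickness-weighted harmonic mean.
Total thickness L = 9.79 + 9.60 = 19.39 m.
Σ(b_i/K_i) = 9.79/2.24e-06 + 9.60/1.47 = 4.371e+06 d.
K_eq = L / Σ(b_i/K_i) = 19.39 / 4.371e+06 = 4.437e-06 m/day.
Q = K_eq · A · (Δh/L) = 4.437e-06 × 801 × (8.72/19.39) = 0.001598 m³/day.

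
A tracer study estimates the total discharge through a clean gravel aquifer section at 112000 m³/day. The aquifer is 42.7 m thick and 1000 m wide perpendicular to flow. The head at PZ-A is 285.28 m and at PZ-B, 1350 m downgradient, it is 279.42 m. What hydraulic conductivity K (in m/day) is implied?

604

Cross-sectional area A = 1000 × 42.7 = 42700 m².
Hydraulic gradient i = (285.28 − 279.42) / 1350 = 5.86 / 1350 = 0.004341.
From Q = K·A·i, K = Q / (A·i) = 112000 / (42700 × 0.004341) = 604.3 m/day.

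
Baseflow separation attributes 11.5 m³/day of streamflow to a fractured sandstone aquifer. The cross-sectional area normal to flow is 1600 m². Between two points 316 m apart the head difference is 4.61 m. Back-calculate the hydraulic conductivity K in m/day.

0.493

Hydraulic gradient i = Δh / L = 4.61 / 316 = 0.01459.
From Q = K·A·i, K = Q / (A·i) = 11.5 / (1600 × 0.01459) = 0.4927 m/day.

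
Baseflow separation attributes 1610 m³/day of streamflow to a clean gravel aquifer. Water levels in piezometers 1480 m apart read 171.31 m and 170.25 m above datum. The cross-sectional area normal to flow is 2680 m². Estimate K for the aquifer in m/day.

839

Hydraulic gradient i = (171.31 − 170.25) / 1480 = 1.06 / 1480 = 0.0007162.
From Q = K·A·i, K = Q / (A·i) = 1610 / (2680 × 0.0007162) = 838.8 m/day.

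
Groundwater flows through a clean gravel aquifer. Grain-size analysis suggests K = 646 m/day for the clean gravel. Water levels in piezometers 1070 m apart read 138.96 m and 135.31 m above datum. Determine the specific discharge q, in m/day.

Hydraulic gradient i = (138.96 − 135.31) / 1070 = 3.65 / 1070 = 0.003411.
Specific discharge q = K · i = 646.0 × 0.003411 = 2.204 m/day.

2.20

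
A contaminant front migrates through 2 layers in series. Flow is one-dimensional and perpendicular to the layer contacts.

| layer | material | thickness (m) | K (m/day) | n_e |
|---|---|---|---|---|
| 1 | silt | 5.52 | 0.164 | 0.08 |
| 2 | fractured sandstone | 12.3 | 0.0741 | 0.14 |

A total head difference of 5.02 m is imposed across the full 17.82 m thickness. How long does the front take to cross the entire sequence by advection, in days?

86.0

With flow normal to the layers, continuity requires the same specific discharge q through every layer.
Σ(b_i/K_i) = 5.52/0.164 + 12.3/0.0741 = 199.7 d.
q = Δh / Σ(b_i/K_i) = 5.02 / 199.7 = 0.02514 m/day.
In each layer the seepage velocity is v_i = q/n_i, so the layer transit time is t_i = b_i·n_i / q:
  layer 1 (silt): t_1 = 5.52 × 0.08 / 0.02514 = 17.56 d
  layer 2 (fractured sandstone): t_2 = 12.3 × 0.14 / 0.02514 = 68.49 d
Total t = Σ t_i = 86.05 days.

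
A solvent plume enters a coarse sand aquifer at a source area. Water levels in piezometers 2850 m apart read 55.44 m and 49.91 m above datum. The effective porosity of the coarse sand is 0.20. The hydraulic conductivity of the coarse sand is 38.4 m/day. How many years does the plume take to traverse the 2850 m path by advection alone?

20.9

Hydraulic gradient i = (55.44 − 49.91) / 2850 = 5.53 / 2850 = 0.001940.
Darcy flux q = K · i = 38.40 × 0.001940 = 0.07451 m/day.
Seepage velocity v = q / n_e = 0.07451 / 0.20 = 0.3725 m/day.
Travel time t = L / v = 2850 / 0.3725 = 7650 days = 20.94 years.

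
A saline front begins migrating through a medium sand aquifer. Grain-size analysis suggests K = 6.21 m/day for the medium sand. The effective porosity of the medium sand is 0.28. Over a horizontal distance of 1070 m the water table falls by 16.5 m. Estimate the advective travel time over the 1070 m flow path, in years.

8.57

Hydraulic gradient i = Δh / L = 16.5 / 1070 = 0.01542.
Darcy flux q = K · i = 6.210 × 0.01542 = 0.09576 m/day.
Seepage velocity v = q / n_e = 0.09576 / 0.28 = 0.3420 m/day.
Travel time t = L / v = 1070 / 0.3420 = 3129 days = 8.566 years.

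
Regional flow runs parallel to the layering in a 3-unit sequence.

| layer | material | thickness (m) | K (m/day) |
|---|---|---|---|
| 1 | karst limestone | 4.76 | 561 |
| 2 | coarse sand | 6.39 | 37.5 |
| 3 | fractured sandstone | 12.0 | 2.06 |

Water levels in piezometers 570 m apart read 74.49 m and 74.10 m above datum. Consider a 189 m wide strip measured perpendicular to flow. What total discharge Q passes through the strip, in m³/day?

Flow is parallel to layering, so each bed carries its own Darcy discharge and the transmissivities add.
Σ(K_i·b_i) = 561×4.76 + 37.5×6.39 + 2.06×12.0 = 2935 m²/day.
Hydraulic gradient i = (74.49 − 74.10) / 570 = 0.39 / 570 = 0.0006842.
Q = Σ(K_i·b_i) · W · i = 2935 × 189 × 0.0006842 = 379.5 m³/day.

380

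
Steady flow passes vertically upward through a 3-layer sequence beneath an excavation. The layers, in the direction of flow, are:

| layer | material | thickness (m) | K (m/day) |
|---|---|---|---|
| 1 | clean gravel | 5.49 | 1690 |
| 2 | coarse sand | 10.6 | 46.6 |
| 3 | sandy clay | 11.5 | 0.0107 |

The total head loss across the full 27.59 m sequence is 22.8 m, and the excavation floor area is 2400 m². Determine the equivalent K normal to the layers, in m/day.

Flow is perpendicular to layering, so the layers act in series and the equivalent K is the thickness-weighted harmonic mean.
Total thickness L = 5.49 + 10.6 + 11.5 = 27.59 m.
Σ(b_i/K_i) = 5.49/1690 + 10.6/46.6 + 11.5/0.0107 = 1075 d.
K_eq = L / Σ(b_i/K_i) = 27.59 / 1075 = 0.02567 m/day.

0.0257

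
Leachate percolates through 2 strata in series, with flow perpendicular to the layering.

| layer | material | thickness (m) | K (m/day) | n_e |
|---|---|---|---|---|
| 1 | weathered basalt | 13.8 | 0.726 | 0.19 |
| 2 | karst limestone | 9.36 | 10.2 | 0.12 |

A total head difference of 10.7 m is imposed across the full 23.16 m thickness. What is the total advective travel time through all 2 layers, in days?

With flow normal to the layers, continuity requires the same specific discharge q through every layer.
Σ(b_i/K_i) = 13.8/0.726 + 9.36/10.2 = 19.93 d.
q = Δh / Σ(b_i/K_i) = 10.7 / 19.93 = 0.5370 m/day.
In each layer the seepage velocity is v_i = q/n_i, so the layer transit time is t_i = b_i·n_i / q:
  layer 1 (weathered basalt): t_1 = 13.8 × 0.19 / 0.5370 = 4.883 d
  layer 2 (karst limestone): t_2 = 9.36 × 0.12 / 0.5370 = 2.092 d
Total t = Σ t_i = 6.974 days.

6.97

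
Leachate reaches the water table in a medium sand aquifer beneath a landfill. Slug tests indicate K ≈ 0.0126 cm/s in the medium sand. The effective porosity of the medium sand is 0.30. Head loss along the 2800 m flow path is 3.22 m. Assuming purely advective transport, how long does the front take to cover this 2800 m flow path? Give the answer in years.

184

Convert K: 0.0126 cm/s × 864 = 10.89 m/day.
Hydraulic gradient i = Δh / L = 3.22 / 2800 = 0.001150.
Darcy flux q = K · i = 10.89 × 0.001150 = 0.01252 m/day.
Seepage velocity v = q / n_e = 0.01252 / 0.30 = 0.04173 m/day.
Travel time t = L / v = 2800 / 0.04173 = 67096 days = 183.7 years.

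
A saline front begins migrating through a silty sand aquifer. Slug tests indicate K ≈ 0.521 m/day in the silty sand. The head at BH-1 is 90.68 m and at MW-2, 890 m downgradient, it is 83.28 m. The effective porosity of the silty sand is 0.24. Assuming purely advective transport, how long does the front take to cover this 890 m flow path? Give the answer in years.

135

Hydraulic gradient i = (90.68 − 83.28) / 890 = 7.4 / 890 = 0.008315.
Darcy flux q = K · i = 0.5210 × 0.008315 = 0.004332 m/day.
Seepage velocity v = q / n_e = 0.004332 / 0.24 = 0.01805 m/day.
Travel time t = L / v = 890 / 0.01805 = 49309 days = 135.0 years.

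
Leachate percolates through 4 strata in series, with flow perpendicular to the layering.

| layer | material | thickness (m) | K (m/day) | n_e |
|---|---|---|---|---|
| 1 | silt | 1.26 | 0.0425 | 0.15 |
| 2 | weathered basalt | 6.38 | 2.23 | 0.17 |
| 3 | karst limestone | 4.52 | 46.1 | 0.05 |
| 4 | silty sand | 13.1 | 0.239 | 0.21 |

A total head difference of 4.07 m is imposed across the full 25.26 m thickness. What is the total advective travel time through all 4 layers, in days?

91.3

With flow normal to the layers, continuity requires the same specific discharge q through every layer.
Σ(b_i/K_i) = 1.26/0.0425 + 6.38/2.23 + 4.52/46.1 + 13.1/0.239 = 87.42 d.
q = Δh / Σ(b_i/K_i) = 4.07 / 87.42 = 0.04656 m/day.
In each layer the seepage velocity is v_i = q/n_i, so the layer transit time is t_i = b_i·n_i / q:
  layer 1 (silt): t_1 = 1.26 × 0.15 / 0.04656 = 4.059 d
  layer 2 (weathered basalt): t_2 = 6.38 × 0.17 / 0.04656 = 23.30 d
  layer 3 (karst limestone): t_3 = 4.52 × 0.05 / 0.04656 = 4.854 d
  layer 4 (silty sand): t_4 = 13.1 × 0.21 / 0.04656 = 59.09 d
Total t = Σ t_i = 91.30 days.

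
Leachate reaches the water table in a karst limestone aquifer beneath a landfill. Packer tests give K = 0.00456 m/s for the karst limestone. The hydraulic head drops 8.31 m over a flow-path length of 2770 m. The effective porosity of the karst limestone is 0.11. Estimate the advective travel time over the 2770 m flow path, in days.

258

Convert K: 0.00456 m/s × 86400 = 394.0 m/day.
Hydraulic gradient i = Δh / L = 8.31 / 2770 = 0.003000.
Darcy flux q = K · i = 394.0 × 0.003000 = 1.182 m/day.
Seepage velocity v = q / n_e = 1.182 / 0.11 = 10.75 m/day.
Travel time t = L / v = 2770 / 10.75 = 257.8 days.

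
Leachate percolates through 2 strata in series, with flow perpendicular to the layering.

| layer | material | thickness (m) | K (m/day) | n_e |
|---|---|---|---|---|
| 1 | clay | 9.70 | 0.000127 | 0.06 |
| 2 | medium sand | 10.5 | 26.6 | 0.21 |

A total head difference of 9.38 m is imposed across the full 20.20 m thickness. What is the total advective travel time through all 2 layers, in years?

62.1

With flow normal to the layers, continuity requires the same specific discharge q through every layer.
Σ(b_i/K_i) = 9.70/0.000127 + 10.5/26.6 = 76378 d.
q = Δh / Σ(b_i/K_i) = 9.38 / 76378 = 0.0001228 m/day.
In each layer the seepage velocity is v_i = q/n_i, so the layer transit time is t_i = b_i·n_i / q:
  layer 1 (clay): t_1 = 9.70 × 0.06 / 0.0001228 = 4739 d
  layer 2 (medium sand): t_2 = 10.5 × 0.21 / 0.0001228 = 17955 d
Total t = Σ t_i = 22694 days = 62.13 years.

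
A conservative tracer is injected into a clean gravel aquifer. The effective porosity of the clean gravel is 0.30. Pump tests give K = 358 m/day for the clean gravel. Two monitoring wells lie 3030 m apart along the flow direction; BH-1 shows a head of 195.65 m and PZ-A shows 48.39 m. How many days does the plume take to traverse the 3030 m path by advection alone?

52.2

Hydraulic gradient i = (195.65 − 48.39) / 3030 = 147.26 / 3030 = 0.04860.
Darcy flux q = K · i = 358.0 × 0.04860 = 17.40 m/day.
Seepage velocity v = q / n_e = 17.40 / 0.30 = 58.00 m/day.
Travel time t = L / v = 3030 / 58.00 = 52.24 days.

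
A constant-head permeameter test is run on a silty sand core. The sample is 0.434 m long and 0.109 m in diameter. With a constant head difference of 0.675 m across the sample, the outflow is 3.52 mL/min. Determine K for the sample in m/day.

Cross-sectional area A = π·(d/2)² = π × (0.109/2)² = 0.009331 m².
Convert discharge: 3.52 mL/min = 5.867e-08 m³/s.
Darcy's law rearranged: K = Q·L / (A·Δh) = 5.867e-08 × 0.434 / (0.009331 × 0.675) = 4.042e-06 m/s = 0.3493 m/day.

0.349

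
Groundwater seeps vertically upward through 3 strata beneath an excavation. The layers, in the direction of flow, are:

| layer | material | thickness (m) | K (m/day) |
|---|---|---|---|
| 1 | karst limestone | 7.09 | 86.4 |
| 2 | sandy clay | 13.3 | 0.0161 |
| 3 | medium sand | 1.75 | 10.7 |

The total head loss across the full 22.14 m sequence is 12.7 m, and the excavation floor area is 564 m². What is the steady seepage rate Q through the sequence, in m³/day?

8.67

Flow is perpendicular to layering, so the layers act in series and the equivalent K is the thickness-weighted harmonic mean.
Total thickness L = 7.09 + 13.3 + 1.75 = 22.14 m.
Σ(b_i/K_i) = 7.09/86.4 + 13.3/0.0161 + 1.75/10.7 = 826.3 d.
K_eq = L / Σ(b_i/K_i) = 22.14 / 826.3 = 0.02679 m/day.
Q = K_eq · A · (Δh/L) = 0.02679 × 564 × (12.7/22.14) = 8.668 m³/day.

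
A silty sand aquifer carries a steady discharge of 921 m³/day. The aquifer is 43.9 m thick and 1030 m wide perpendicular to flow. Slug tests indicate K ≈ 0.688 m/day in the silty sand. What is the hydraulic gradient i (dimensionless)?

0.0296

Cross-sectional area A = 1030 × 43.9 = 45217 m².
From Q = K·A·i, i = Q / (K·A) = 921 / (0.6880 × 45217) = 0.02961.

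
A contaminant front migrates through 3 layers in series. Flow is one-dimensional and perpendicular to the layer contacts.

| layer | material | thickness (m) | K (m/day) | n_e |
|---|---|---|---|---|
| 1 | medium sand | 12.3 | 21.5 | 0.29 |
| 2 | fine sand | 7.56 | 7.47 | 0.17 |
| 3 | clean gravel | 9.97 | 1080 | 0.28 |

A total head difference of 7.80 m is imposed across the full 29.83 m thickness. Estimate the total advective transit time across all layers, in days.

1.56

With flow normal to the layers, continuity requires the same specific discharge q through every layer.
Σ(b_i/K_i) = 12.3/21.5 + 7.56/7.47 + 9.97/1080 = 1.593 d.
q = Δh / Σ(b_i/K_i) = 7.80 / 1.593 = 4.895 m/day.
In each layer the seepage velocity is v_i = q/n_i, so the layer transit time is t_i = b_i·n_i / q:
  layer 1 (medium sand): t_1 = 12.3 × 0.29 / 4.895 = 0.7287 d
  layer 2 (fine sand): t_2 = 7.56 × 0.17 / 4.895 = 0.2625 d
  layer 3 (clean gravel): t_3 = 9.97 × 0.28 / 4.895 = 0.5703 d
Total t = Σ t_i = 1.561 days.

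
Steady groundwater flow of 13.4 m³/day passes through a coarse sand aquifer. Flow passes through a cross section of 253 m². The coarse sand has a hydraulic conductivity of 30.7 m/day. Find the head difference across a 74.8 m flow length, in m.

From Q = K·A·i, i = Q / (K·A) = 13.4 / (30.70 × 253.0) = 0.001725.
Head loss Δh = i · L = 0.001725 × 74.8 = 0.1290 m.

0.129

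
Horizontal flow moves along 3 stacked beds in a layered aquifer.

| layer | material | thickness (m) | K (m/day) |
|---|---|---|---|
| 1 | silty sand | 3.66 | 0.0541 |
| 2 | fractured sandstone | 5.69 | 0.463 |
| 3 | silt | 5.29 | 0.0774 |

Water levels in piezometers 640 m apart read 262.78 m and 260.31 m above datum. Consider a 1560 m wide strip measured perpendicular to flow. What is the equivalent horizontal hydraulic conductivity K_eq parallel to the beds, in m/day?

Flow is parallel to layering, so each bed carries its own Darcy discharge and the transmissivities add.
Σ(K_i·b_i) = 0.0541×3.66 + 0.463×5.69 + 0.0774×5.29 = 3.242 m²/day.
Total thickness b = 14.64 m, so K_eq = Σ(K_i·b_i)/b = 0.2214 m/day.

0.221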